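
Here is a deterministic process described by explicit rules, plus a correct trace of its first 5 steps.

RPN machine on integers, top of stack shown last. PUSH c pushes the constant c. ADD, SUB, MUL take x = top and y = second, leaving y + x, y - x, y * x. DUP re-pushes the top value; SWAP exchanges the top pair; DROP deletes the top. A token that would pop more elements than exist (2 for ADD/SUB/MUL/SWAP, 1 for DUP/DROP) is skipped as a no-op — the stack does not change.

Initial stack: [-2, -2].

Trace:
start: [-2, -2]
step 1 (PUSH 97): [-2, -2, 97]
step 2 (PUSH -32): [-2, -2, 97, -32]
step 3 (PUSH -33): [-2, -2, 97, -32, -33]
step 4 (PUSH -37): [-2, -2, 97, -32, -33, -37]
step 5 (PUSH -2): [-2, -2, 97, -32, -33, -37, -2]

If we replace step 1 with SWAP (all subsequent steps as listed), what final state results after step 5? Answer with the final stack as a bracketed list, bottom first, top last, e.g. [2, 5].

(re-executing from step 1 with the substitution; state before step 1: [-2, -2])
step 1 (SWAP): [-2, -2]
step 2 (PUSH -32): [-2, -2, -32]
step 3 (PUSH -33): [-2, -2, -32, -33]
step 4 (PUSH -37): [-2, -2, -32, -33, -37]
step 5 (PUSH -2): [-2, -2, -32, -33, -37, -2]

[-2, -2, -32, -33, -37, -2]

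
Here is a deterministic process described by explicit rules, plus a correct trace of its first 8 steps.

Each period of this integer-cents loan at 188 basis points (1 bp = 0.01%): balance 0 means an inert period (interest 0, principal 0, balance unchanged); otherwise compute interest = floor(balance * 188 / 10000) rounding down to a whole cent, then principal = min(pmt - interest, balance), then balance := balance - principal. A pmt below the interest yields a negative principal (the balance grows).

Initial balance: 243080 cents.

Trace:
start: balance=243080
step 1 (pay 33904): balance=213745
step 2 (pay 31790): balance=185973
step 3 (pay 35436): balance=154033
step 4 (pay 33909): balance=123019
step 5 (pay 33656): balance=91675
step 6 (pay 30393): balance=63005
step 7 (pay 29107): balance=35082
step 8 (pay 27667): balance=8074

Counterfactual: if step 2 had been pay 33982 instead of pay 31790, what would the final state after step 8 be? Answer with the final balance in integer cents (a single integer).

(re-executing from step 2 with the substitution; state before step 2: balance=213745)
step 2 (pay 33982): balance=183781
step 3 (pay 35436): balance=151800
step 4 (pay 33909): balance=120744
step 5 (pay 33656): balance=89357
step 6 (pay 30393): balance=60643
step 7 (pay 29107): balance=32676
step 8 (pay 27667): balance=5623

5623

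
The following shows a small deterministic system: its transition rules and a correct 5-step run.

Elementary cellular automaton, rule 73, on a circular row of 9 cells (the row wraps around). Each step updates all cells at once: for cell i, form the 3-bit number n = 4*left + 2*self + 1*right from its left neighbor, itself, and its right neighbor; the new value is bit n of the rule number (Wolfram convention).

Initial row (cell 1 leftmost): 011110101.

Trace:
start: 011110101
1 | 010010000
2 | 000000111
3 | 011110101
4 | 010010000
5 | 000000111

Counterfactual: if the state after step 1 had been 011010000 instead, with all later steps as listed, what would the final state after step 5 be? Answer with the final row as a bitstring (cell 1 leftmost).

011011111

state after step 1 := 011010000
2 | 011000111
3 | 011010101
4 | 011000000
5 | 011011111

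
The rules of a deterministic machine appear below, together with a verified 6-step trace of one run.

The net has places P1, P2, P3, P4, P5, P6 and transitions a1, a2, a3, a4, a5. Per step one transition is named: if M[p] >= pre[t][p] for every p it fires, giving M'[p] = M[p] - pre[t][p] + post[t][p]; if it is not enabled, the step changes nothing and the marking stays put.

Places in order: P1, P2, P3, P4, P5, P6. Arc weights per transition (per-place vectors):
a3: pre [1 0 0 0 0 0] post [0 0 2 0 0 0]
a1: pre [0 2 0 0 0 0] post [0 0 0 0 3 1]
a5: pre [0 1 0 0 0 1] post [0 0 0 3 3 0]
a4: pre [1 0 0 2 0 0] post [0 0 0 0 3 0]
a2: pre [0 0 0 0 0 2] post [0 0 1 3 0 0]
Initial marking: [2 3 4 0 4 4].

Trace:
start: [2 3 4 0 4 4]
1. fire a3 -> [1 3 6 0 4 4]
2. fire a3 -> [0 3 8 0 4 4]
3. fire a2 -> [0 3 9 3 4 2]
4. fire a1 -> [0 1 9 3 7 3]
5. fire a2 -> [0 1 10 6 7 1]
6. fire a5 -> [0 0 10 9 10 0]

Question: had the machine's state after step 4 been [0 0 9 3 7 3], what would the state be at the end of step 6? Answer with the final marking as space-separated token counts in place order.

state after step 4 := [0 0 9 3 7 3]
5. fire a2 -> [0 0 10 6 7 1]
6. fire a5 -> [0 0 10 6 7 1]

0 0 10 6 7 1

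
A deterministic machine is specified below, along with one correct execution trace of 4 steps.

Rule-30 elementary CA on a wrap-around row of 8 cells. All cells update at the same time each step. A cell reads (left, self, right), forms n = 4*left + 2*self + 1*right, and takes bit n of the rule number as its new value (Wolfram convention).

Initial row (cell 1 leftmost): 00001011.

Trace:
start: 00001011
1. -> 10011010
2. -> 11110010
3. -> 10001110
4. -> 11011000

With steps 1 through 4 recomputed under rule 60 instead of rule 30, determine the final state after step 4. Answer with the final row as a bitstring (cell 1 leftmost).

(re-executing steps 1..4 under rule 60; state before step 1: 00001011)
1. -> 10001110
2. -> 11001001
3. -> 00101101
4. -> 10111011

10111011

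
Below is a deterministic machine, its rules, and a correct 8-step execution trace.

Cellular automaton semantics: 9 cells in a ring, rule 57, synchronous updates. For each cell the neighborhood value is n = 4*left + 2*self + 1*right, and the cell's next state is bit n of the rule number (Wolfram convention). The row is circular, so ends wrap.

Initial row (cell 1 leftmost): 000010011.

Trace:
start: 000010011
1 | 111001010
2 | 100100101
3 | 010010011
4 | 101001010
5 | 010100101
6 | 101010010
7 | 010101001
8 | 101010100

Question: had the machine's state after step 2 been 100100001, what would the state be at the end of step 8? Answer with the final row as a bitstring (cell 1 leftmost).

state after step 2 := 100100001
3 | 010011101
4 | 101010010
5 | 010101001
6 | 101010100
7 | 010101010
8 | 001010101

001010101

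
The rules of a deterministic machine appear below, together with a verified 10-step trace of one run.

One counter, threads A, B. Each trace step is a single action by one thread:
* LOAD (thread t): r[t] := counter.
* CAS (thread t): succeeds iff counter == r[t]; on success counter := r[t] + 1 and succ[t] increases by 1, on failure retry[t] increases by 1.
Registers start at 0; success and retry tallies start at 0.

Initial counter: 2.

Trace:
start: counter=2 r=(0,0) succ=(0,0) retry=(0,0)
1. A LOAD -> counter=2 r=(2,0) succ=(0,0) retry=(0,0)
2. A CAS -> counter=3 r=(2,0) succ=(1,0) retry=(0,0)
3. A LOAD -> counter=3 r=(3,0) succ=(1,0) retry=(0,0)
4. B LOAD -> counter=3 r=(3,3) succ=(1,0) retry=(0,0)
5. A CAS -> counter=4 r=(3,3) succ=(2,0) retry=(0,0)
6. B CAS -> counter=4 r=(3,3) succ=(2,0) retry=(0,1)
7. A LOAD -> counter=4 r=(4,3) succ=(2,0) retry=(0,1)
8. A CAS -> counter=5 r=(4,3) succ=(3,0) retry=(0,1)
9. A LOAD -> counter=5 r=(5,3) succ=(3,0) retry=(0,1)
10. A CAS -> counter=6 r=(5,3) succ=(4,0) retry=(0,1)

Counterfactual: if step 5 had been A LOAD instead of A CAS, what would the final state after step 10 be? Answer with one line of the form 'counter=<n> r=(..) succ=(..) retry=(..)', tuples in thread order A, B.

(re-executing from step 5 with the substitution; state before step 5: counter=3 r=(3,3) succ=(1,0) retry=(0,0))
5. A LOAD -> counter=3 r=(3,3) succ=(1,0) retry=(0,0)
6. B CAS -> counter=4 r=(3,3) succ=(1,1) retry=(0,0)
7. A LOAD -> counter=4 r=(4,3) succ=(1,1) retry=(0,0)
8. A CAS -> counter=5 r=(4,3) succ=(2,1) retry=(0,0)
9. A LOAD -> counter=5 r=(5,3) succ=(2,1) retry=(0,0)
10. A CAS -> counter=6 r=(5,3) succ=(3,1) retry=(0,0)

counter=6 r=(5,3) succ=(3,1) retry=(0,0)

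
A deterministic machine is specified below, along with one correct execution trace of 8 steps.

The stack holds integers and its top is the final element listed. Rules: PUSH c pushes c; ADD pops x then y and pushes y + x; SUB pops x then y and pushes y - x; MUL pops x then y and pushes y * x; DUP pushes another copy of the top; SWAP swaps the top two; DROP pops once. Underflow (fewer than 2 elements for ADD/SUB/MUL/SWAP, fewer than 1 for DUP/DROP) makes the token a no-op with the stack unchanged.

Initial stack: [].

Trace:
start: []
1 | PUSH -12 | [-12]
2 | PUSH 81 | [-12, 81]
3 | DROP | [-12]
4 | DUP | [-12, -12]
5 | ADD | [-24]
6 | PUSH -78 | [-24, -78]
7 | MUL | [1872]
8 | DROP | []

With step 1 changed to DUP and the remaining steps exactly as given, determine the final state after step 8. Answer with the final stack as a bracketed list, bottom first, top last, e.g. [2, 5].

[]

(re-executing from step 1 with the substitution; state before step 1: [])
1 | DUP | []
2 | PUSH 81 | [81]
3 | DROP | []
4 | DUP | []
5 | ADD | []
6 | PUSH -78 | [-78]
7 | MUL | [-78]
8 | DROP | []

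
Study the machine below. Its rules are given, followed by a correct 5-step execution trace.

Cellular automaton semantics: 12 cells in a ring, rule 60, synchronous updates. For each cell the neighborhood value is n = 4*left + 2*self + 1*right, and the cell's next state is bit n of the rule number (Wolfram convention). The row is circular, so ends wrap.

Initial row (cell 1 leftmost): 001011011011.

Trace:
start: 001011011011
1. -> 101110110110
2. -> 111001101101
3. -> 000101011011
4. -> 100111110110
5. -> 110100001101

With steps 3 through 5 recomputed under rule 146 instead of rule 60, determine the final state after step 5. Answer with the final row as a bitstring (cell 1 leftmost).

(re-executing steps 3..5 under rule 146; state before step 3: 111001101101)
3. -> 110110000000
4. -> 000001000001
5. -> 100010100010

100010100010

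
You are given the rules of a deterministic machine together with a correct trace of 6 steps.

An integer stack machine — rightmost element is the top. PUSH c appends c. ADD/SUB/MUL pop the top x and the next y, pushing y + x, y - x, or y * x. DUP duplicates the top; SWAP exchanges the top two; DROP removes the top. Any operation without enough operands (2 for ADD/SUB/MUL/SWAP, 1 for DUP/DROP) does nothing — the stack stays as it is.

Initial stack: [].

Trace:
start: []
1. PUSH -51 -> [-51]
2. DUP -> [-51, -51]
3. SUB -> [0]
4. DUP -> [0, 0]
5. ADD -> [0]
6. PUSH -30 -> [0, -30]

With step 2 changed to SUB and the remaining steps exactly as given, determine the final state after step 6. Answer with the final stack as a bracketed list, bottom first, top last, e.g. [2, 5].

(re-executing from step 2 with the substitution; state before step 2: [-51])
2. SUB -> [-51]
3. SUB -> [-51]
4. DUP -> [-51, -51]
5. ADD -> [-102]
6. PUSH -30 -> [-102, -30]

[-102, -30]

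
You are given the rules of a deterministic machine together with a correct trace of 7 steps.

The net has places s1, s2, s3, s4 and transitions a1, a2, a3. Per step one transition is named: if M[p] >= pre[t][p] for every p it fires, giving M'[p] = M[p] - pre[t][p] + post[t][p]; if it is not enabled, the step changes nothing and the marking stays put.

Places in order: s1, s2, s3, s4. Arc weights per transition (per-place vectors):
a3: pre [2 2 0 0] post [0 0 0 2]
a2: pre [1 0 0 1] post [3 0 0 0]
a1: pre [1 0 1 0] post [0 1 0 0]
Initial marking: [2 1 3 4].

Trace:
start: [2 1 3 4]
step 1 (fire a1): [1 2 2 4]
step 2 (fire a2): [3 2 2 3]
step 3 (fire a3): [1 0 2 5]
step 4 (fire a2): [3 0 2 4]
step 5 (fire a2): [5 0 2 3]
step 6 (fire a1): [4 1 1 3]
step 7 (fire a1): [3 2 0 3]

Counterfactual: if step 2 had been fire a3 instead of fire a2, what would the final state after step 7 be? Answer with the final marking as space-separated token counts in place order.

3 4 0 2

(re-executing from step 2 with the substitution; state before step 2: [1 2 2 4])
step 2 (fire a3): [1 2 2 4]
step 3 (fire a3): [1 2 2 4]
step 4 (fire a2): [3 2 2 3]
step 5 (fire a2): [5 2 2 2]
step 6 (fire a1): [4 3 1 2]
step 7 (fire a1): [3 4 0 2]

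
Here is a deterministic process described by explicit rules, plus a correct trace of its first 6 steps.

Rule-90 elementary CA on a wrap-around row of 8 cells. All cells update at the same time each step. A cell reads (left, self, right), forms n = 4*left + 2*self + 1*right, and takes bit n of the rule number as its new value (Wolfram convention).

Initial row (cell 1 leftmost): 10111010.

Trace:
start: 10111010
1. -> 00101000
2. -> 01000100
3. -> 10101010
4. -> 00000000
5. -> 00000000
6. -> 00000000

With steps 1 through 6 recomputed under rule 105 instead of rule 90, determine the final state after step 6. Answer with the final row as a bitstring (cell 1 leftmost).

11111110

(re-executing steps 1..6 under rule 105; state before step 1: 10111010)
1. -> 01101101
2. -> 11111110
3. -> 10000011
4. -> 10111010
5. -> 01101101
6. -> 11111110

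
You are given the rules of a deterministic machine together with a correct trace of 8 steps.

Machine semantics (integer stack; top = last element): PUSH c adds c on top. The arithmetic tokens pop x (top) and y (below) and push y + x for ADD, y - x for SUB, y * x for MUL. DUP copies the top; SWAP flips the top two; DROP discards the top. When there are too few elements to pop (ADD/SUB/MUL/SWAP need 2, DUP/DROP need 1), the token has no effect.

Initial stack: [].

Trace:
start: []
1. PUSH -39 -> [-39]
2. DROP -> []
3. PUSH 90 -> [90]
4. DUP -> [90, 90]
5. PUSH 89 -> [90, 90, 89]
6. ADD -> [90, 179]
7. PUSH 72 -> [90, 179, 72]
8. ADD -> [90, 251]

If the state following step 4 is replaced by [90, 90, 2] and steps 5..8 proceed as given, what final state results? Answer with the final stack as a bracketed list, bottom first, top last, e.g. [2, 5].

[90, 90, 163]

state after step 4 := [90, 90, 2]
5. PUSH 89 -> [90, 90, 2, 89]
6. ADD -> [90, 90, 91]
7. PUSH 72 -> [90, 90, 91, 72]
8. ADD -> [90, 90, 163]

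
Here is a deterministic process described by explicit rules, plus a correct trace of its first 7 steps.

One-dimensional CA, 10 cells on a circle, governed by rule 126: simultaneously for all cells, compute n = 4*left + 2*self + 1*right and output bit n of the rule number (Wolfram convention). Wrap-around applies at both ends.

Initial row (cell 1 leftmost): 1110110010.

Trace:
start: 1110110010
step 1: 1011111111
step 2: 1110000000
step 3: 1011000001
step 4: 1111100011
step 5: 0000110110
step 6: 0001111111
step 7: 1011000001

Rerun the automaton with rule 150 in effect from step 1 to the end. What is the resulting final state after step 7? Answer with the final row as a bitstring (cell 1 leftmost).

(re-executing steps 1..7 under rule 150; state before step 1: 1110110010)
step 1: 0100001110
step 2: 1110010101
step 3: 1101110100
step 4: 0000100111
step 5: 1001111010
step 6: 1110110010
step 7: 0100001110

0100001110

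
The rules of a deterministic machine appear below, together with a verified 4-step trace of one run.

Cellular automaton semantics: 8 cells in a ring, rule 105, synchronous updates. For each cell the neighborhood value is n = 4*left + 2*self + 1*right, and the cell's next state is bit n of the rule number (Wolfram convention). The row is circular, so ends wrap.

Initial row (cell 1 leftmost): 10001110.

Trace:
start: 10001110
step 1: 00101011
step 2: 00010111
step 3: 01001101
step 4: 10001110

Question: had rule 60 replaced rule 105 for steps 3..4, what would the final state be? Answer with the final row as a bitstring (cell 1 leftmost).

11010010

(re-executing steps 3..4 under rule 60; state before step 3: 00010111)
step 3: 10011100
step 4: 11010010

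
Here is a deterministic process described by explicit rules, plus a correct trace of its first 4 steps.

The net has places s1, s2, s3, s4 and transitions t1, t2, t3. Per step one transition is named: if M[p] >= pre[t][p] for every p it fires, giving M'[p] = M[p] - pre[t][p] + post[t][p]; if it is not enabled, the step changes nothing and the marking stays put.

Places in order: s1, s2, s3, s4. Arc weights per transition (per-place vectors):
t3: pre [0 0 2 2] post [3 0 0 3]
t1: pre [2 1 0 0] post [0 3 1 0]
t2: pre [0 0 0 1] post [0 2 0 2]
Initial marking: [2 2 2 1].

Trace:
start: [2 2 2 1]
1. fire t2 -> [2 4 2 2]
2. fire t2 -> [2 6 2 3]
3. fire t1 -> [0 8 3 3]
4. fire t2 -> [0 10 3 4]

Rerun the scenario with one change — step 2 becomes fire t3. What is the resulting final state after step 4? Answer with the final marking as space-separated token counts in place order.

3 8 1 4

(re-executing from step 2 with the substitution; state before step 2: [2 4 2 2])
2. fire t3 -> [5 4 0 3]
3. fire t1 -> [3 6 1 3]
4. fire t2 -> [3 8 1 4]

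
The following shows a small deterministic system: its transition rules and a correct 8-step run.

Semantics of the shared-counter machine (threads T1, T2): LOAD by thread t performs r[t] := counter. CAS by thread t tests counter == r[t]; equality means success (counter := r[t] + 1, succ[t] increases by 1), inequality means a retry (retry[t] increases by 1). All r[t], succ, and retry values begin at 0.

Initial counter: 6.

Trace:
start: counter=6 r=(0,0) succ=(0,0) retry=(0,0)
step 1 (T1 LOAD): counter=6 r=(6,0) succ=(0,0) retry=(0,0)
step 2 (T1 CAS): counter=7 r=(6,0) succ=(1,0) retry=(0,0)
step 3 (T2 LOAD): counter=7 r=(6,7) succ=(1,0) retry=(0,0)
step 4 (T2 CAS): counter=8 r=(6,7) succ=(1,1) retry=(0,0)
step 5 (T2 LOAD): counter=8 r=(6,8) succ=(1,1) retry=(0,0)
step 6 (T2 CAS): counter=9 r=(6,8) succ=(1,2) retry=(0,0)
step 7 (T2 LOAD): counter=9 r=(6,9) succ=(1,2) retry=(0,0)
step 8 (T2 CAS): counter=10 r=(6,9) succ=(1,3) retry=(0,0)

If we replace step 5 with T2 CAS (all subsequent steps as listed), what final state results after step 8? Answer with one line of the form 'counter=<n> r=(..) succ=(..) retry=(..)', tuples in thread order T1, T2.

counter=9 r=(6,8) succ=(1,2) retry=(0,2)

(re-executing from step 5 with the substitution; state before step 5: counter=8 r=(6,7) succ=(1,1) retry=(0,0))
step 5 (T2 CAS): counter=8 r=(6,7) succ=(1,1) retry=(0,1)
step 6 (T2 CAS): counter=8 r=(6,7) succ=(1,1) retry=(0,2)
step 7 (T2 LOAD): counter=8 r=(6,8) succ=(1,1) retry=(0,2)
step 8 (T2 CAS): counter=9 r=(6,8) succ=(1,2) retry=(0,2)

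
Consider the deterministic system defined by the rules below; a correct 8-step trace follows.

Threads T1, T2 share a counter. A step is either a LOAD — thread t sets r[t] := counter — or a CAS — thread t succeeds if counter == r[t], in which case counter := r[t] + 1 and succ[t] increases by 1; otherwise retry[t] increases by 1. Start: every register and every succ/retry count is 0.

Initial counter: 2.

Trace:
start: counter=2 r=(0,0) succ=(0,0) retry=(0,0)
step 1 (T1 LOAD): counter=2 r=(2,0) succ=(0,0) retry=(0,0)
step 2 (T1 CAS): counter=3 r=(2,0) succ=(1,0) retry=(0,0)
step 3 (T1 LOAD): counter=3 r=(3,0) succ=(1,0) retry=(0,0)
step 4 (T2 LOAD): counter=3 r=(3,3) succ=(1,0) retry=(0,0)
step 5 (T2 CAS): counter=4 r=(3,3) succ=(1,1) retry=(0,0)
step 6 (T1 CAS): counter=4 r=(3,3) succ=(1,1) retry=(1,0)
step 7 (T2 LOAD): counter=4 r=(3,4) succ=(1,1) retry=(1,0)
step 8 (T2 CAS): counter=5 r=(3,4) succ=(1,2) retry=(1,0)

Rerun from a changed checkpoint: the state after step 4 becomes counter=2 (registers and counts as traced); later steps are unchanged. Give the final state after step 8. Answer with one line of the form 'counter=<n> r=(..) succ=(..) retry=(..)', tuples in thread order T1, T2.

state after step 4 := counter=2 r=(3,3) succ=(1,0) retry=(0,0)
step 5 (T2 CAS): counter=2 r=(3,3) succ=(1,0) retry=(0,1)
step 6 (T1 CAS): counter=2 r=(3,3) succ=(1,0) retry=(1,1)
step 7 (T2 LOAD): counter=2 r=(3,2) succ=(1,0) retry=(1,1)
step 8 (T2 CAS): counter=3 r=(3,2) succ=(1,1) retry=(1,1)

counter=3 r=(3,2) succ=(1,1) retry=(1,1)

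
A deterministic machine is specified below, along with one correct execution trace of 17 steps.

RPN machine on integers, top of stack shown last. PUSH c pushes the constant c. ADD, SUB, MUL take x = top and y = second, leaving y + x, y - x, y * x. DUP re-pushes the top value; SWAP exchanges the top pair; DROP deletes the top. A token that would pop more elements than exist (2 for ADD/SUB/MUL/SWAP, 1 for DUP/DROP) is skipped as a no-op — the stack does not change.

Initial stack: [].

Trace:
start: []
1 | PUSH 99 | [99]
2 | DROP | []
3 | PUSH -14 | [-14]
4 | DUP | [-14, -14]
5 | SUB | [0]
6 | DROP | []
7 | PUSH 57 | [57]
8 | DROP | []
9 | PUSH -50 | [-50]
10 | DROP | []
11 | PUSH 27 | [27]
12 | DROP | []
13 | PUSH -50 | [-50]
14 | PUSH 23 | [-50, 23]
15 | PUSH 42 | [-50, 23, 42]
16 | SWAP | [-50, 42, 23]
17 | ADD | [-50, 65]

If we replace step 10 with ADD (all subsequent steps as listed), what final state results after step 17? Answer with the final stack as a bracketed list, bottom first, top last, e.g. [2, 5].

[-50, -50, 65]

(re-executing from step 10 with the substitution; state before step 10: [-50])
10 | ADD | [-50]
11 | PUSH 27 | [-50, 27]
12 | DROP | [-50]
13 | PUSH -50 | [-50, -50]
14 | PUSH 23 | [-50, -50, 23]
15 | PUSH 42 | [-50, -50, 23, 42]
16 | SWAP | [-50, -50, 42, 23]
17 | ADD | [-50, -50, 65]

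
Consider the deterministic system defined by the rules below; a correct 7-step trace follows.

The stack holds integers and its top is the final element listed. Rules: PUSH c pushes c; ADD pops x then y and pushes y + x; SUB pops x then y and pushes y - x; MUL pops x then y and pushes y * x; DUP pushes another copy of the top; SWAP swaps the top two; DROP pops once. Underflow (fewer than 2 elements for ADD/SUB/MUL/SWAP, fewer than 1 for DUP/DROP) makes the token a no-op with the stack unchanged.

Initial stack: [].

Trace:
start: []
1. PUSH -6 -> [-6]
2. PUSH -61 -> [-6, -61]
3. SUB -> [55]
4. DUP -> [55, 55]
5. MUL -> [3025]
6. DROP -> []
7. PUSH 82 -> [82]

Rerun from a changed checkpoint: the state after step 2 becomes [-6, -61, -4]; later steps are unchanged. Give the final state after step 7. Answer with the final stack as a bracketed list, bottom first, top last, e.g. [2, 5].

state after step 2 := [-6, -61, -4]
3. SUB -> [-6, -57]
4. DUP -> [-6, -57, -57]
5. MUL -> [-6, 3249]
6. DROP -> [-6]
7. PUSH 82 -> [-6, 82]

[-6, 82]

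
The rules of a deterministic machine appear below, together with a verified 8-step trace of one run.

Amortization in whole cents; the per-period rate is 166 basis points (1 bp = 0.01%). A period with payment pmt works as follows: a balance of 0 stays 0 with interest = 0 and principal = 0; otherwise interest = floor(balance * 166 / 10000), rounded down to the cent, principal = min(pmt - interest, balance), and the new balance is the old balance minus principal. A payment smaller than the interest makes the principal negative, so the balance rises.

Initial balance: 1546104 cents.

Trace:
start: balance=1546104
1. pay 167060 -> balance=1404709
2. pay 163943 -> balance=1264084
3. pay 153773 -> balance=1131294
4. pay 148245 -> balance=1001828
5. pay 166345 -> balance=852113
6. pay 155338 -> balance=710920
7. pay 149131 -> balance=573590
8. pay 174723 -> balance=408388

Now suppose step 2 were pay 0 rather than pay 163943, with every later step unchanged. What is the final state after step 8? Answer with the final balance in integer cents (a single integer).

(re-executing from step 2 with the substitution; state before step 2: balance=1404709)
2. pay 0 -> balance=1428027
3. pay 153773 -> balance=1297959
4. pay 148245 -> balance=1171260
5. pay 166345 -> balance=1024357
6. pay 155338 -> balance=886023
7. pay 149131 -> balance=751599
8. pay 174723 -> balance=589352

589352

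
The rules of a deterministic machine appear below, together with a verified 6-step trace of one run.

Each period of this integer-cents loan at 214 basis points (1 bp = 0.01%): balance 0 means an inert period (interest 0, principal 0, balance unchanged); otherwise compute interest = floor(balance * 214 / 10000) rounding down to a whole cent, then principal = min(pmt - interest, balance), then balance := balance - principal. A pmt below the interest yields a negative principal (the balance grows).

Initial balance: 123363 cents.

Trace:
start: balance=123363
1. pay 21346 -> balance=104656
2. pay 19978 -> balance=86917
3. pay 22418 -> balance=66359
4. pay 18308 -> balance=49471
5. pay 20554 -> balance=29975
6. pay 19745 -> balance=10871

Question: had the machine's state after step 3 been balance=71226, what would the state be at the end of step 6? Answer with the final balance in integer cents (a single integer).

state after step 3 := balance=71226
4. pay 18308 -> balance=54442
5. pay 20554 -> balance=35053
6. pay 19745 -> balance=16058

16058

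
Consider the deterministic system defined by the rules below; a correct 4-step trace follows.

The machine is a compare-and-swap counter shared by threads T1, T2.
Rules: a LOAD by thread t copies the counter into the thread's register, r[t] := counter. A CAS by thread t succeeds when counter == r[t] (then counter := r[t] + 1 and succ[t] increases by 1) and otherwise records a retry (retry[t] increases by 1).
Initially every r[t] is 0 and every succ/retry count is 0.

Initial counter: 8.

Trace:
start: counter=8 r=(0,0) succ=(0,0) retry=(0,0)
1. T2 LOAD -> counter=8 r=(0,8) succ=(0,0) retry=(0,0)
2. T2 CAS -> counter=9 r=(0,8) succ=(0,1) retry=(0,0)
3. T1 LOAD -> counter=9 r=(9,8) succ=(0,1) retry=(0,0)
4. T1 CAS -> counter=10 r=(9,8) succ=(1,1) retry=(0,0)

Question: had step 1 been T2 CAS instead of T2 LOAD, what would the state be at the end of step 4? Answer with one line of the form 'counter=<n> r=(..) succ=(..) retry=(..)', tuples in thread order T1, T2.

(re-executing from step 1 with the substitution; state before step 1: counter=8 r=(0,0) succ=(0,0) retry=(0,0))
1. T2 CAS -> counter=8 r=(0,0) succ=(0,0) retry=(0,1)
2. T2 CAS -> counter=8 r=(0,0) succ=(0,0) retry=(0,2)
3. T1 LOAD -> counter=8 r=(8,0) succ=(0,0) retry=(0,2)
4. T1 CAS -> counter=9 r=(8,0) succ=(1,0) retry=(0,2)

counter=9 r=(8,0) succ=(1,0) retry=(0,2)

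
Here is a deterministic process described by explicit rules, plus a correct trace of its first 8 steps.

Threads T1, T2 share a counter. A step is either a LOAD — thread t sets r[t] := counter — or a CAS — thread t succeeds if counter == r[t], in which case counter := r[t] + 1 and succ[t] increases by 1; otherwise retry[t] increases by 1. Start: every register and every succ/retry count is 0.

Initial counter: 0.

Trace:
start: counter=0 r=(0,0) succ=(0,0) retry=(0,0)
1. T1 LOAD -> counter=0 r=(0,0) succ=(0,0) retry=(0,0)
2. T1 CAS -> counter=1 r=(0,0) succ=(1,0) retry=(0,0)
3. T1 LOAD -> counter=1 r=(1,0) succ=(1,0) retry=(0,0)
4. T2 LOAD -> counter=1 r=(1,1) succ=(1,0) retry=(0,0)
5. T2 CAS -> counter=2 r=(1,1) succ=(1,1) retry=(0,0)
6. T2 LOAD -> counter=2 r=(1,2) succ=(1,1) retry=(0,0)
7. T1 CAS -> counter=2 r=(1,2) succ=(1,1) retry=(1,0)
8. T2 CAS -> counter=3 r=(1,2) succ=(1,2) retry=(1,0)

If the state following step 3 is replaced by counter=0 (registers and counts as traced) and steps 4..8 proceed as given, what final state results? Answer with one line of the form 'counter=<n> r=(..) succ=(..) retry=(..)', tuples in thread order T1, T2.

state after step 3 := counter=0 r=(1,0) succ=(1,0) retry=(0,0)
4. T2 LOAD -> counter=0 r=(1,0) succ=(1,0) retry=(0,0)
5. T2 CAS -> counter=1 r=(1,0) succ=(1,1) retry=(0,0)
6. T2 LOAD -> counter=1 r=(1,1) succ=(1,1) retry=(0,0)
7. T1 CAS -> counter=2 r=(1,1) succ=(2,1) retry=(0,0)
8. T2 CAS -> counter=2 r=(1,1) succ=(2,1) retry=(0,1)

counter=2 r=(1,1) succ=(2,1) retry=(0,1)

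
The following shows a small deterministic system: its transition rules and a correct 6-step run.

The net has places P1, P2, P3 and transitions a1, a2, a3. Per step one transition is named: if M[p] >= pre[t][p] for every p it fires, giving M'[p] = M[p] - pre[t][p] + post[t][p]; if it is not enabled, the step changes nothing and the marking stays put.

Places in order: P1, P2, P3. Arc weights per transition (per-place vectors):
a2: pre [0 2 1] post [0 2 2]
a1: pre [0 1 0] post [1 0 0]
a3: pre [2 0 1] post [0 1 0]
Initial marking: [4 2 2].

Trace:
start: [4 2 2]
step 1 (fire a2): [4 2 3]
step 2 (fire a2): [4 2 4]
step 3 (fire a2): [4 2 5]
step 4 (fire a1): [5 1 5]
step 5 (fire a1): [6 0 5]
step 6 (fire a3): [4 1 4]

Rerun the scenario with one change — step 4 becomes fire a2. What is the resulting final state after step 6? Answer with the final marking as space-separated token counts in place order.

3 2 5

(re-executing from step 4 with the substitution; state before step 4: [4 2 5])
step 4 (fire a2): [4 2 6]
step 5 (fire a1): [5 1 6]
step 6 (fire a3): [3 2 5]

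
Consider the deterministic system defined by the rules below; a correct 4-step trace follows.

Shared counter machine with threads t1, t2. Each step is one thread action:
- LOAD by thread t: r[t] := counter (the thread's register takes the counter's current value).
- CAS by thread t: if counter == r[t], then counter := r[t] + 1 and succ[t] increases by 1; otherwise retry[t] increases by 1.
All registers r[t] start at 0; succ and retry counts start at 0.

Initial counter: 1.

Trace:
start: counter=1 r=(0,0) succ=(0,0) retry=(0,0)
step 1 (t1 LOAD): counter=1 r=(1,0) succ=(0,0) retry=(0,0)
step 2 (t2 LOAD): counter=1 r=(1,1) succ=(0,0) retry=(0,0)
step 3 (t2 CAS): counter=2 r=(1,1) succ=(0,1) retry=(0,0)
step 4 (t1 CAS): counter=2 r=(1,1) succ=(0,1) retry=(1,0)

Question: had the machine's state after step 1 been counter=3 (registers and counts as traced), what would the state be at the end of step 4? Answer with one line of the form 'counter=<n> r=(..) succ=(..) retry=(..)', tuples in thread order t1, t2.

state after step 1 := counter=3 r=(1,0) succ=(0,0) retry=(0,0)
step 2 (t2 LOAD): counter=3 r=(1,3) succ=(0,0) retry=(0,0)
step 3 (t2 CAS): counter=4 r=(1,3) succ=(0,1) retry=(0,0)
step 4 (t1 CAS): counter=4 r=(1,3) succ=(0,1) retry=(1,0)

counter=4 r=(1,3) succ=(0,1) retry=(1,0)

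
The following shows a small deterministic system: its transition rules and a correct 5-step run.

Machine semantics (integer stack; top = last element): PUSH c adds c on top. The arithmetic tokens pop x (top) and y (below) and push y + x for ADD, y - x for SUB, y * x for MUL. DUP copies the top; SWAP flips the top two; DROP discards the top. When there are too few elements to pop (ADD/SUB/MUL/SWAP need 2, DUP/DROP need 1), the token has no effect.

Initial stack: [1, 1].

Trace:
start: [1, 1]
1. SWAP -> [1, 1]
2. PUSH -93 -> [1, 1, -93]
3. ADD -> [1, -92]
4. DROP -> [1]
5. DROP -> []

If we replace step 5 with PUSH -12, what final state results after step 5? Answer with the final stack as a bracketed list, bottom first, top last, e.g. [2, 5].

[1, -12]

(re-executing from step 5 with the substitution; state before step 5: [1])
5. PUSH -12 -> [1, -12]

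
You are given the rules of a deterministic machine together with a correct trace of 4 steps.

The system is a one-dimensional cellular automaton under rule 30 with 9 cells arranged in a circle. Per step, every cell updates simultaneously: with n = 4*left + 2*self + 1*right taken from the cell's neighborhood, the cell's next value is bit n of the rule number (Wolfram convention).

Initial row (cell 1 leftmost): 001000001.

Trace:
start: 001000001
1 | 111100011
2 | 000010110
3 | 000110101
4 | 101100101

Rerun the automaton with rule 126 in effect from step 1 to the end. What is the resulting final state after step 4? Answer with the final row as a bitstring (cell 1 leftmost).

(re-executing steps 1..4 under rule 126; state before step 1: 001000001)
1 | 111100011
2 | 000110110
3 | 001111111
4 | 111000001

111000001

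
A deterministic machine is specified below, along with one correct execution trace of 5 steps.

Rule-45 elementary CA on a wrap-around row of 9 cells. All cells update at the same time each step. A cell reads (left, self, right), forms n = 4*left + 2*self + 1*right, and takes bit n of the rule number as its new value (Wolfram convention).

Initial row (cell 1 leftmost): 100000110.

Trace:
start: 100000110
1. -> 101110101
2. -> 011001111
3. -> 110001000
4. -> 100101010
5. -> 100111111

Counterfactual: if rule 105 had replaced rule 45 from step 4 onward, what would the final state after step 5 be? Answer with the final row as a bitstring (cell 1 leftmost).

111001001

(re-executing steps 4..5 under rule 105; state before step 4: 110001000)
4. -> 110100010
5. -> 111001001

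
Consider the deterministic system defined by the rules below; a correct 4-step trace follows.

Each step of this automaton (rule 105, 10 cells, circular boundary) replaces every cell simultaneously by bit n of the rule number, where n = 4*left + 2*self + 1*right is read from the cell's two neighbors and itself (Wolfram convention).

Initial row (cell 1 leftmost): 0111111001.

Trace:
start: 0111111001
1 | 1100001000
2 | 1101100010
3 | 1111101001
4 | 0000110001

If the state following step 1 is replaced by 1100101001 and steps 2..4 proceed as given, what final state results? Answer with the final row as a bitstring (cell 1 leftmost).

0000010000

state after step 1 := 1100101001
2 | 0100010001
3 | 1001000100
4 | 0000010000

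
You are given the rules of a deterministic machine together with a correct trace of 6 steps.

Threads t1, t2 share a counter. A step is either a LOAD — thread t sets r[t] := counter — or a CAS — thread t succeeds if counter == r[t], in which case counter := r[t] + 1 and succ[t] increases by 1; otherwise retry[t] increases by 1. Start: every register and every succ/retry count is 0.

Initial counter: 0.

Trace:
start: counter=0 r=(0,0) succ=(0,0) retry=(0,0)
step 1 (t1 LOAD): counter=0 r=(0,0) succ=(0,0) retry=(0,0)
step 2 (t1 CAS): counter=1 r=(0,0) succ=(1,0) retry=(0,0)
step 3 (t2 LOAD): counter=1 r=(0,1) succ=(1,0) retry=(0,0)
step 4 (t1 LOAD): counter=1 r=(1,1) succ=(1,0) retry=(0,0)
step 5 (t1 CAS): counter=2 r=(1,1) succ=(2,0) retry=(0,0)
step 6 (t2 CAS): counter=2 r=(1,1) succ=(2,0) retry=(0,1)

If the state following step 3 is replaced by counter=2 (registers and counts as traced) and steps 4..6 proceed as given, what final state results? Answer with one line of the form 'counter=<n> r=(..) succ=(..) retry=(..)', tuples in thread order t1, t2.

state after step 3 := counter=2 r=(0,1) succ=(1,0) retry=(0,0)
step 4 (t1 LOAD): counter=2 r=(2,1) succ=(1,0) retry=(0,0)
step 5 (t1 CAS): counter=3 r=(2,1) succ=(2,0) retry=(0,0)
step 6 (t2 CAS): counter=3 r=(2,1) succ=(2,0) retry=(0,1)

counter=3 r=(2,1) succ=(2,0) retry=(0,1)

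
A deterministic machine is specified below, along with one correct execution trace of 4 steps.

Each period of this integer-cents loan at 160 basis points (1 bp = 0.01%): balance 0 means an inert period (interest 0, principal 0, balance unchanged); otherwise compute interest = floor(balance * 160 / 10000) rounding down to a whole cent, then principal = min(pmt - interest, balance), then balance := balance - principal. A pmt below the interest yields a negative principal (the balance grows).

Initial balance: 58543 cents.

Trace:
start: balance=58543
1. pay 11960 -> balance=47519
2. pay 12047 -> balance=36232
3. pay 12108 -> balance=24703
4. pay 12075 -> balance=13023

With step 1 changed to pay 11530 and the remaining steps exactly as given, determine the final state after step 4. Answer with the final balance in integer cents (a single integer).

13474

(re-executing from step 1 with the substitution; state before step 1: balance=58543)
1. pay 11530 -> balance=47949
2. pay 12047 -> balance=36669
3. pay 12108 -> balance=25147
4. pay 12075 -> balance=13474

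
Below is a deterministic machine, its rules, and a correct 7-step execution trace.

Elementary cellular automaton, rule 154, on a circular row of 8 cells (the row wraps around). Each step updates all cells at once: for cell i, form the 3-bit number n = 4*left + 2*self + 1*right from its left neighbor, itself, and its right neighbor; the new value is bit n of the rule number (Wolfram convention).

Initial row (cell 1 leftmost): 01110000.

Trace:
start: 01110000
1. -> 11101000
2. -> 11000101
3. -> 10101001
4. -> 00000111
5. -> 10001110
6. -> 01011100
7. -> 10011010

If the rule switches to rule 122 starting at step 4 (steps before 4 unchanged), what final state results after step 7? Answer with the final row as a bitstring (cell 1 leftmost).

(re-executing steps 4..7 under rule 122; state before step 4: 10101001)
4. -> 11010111
5. -> 01101100
6. -> 11111110
7. -> 10000011

10000011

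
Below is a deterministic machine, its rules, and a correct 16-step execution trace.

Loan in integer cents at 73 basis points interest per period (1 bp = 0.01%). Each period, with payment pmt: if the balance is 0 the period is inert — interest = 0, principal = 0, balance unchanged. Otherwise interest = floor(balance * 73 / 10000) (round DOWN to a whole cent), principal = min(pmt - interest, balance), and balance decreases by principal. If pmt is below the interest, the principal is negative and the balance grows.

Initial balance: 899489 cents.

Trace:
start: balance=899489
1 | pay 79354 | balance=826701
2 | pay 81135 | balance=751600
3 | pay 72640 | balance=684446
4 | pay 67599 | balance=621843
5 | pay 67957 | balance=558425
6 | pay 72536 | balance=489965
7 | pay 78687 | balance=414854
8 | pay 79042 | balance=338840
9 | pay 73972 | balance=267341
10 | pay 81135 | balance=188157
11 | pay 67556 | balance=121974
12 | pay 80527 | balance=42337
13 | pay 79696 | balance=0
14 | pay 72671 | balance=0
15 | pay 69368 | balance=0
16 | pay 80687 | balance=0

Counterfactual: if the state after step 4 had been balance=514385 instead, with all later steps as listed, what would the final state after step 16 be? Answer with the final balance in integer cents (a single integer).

state after step 4 := balance=514385
5 | pay 67957 | balance=450183
6 | pay 72536 | balance=380933
7 | pay 78687 | balance=305026
8 | pay 79042 | balance=228210
9 | pay 73972 | balance=155903
10 | pay 81135 | balance=75906
11 | pay 67556 | balance=8904
12 | pay 80527 | balance=0
13 | pay 79696 | balance=0
14 | pay 72671 | balance=0
15 | pay 69368 | balance=0
16 | pay 80687 | balance=0

0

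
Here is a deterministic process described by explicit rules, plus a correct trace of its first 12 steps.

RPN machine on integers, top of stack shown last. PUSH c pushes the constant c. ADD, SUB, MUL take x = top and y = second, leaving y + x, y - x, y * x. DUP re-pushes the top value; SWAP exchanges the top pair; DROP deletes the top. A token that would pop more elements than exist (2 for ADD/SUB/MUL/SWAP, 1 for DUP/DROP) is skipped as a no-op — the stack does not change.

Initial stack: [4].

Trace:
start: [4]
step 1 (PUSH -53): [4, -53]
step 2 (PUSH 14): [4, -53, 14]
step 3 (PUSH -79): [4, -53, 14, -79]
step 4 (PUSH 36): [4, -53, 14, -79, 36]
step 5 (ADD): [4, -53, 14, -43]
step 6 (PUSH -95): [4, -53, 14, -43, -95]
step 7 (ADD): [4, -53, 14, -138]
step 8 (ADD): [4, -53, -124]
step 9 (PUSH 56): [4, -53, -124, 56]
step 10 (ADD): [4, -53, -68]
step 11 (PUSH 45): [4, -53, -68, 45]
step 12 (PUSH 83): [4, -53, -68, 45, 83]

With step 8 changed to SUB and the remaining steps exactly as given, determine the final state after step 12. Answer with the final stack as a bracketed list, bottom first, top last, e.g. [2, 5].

(re-executing from step 8 with the substitution; state before step 8: [4, -53, 14, -138])
step 8 (SUB): [4, -53, 152]
step 9 (PUSH 56): [4, -53, 152, 56]
step 10 (ADD): [4, -53, 208]
step 11 (PUSH 45): [4, -53, 208, 45]
step 12 (PUSH 83): [4, -53, 208, 45, 83]

[4, -53, 208, 45, 83]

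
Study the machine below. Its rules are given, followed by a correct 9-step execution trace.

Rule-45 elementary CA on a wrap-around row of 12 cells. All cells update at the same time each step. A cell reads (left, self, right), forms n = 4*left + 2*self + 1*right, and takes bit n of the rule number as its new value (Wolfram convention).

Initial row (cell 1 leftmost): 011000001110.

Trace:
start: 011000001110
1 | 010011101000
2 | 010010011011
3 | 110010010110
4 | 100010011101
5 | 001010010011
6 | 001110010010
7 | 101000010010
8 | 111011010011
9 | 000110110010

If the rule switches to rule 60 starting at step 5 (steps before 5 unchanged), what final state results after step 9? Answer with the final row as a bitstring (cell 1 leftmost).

(re-executing steps 5..9 under rule 60; state before step 5: 100010011101)
5 | 010011010011
6 | 111010111010
7 | 100111100111
8 | 010100010100
9 | 011110011110

011110011110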